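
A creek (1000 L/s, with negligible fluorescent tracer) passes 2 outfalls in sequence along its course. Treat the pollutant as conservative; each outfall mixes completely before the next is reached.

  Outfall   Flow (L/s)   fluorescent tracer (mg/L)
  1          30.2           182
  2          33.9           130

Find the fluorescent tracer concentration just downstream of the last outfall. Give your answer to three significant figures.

Outfall 1: combined Q = 1030 L/s; C = (1000·0 + 30.20·182.0)/1030 = 5.335 mg/L.
Outfall 2: combined Q = 1064 L/s; C = (1030·5.335 + 33.90·130.0)/1064 = 9.307 mg/L.

9.31 mg/L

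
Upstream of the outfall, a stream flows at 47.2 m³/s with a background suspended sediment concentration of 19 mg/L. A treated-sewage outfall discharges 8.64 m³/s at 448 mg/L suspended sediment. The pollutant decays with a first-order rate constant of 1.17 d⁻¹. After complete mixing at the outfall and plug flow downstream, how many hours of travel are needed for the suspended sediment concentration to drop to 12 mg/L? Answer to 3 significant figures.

Conservation of mass: C = (47.20·19.00 + 8.640·448.0) / 55.84 = 4768/55.84 = 85.38 mg/L.
85.38·exp(−k·t) = 12 → t = ln(85.38/12)/k = 144900 s = 40.25 h.

40.2 h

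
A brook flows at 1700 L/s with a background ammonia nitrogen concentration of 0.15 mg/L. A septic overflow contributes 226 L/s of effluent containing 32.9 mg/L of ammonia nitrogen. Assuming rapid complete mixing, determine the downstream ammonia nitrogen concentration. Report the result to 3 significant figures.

3.99 mg/L

Conservation of mass: C = (1700·0.1500 + 226.0·32.90) / 1926 = 7690/1926 = 3.993 mg/L.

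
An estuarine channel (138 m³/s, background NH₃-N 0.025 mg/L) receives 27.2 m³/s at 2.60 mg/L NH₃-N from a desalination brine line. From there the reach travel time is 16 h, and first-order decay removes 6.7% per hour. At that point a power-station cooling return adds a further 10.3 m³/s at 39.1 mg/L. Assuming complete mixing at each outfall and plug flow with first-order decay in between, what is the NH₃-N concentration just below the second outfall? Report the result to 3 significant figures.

After mixing, C = (138.0·0.02500 + 27.20·2.600) / 165.2 = 74.17/165.2 = 0.4490 mg/L; combined flow 165.2 m³/s.
6.7%/h lost → k = −ln(1 − 0.067) = 0.06935 h⁻¹.
First-order decay: C = 0.4490·exp(−k·t) = 0.4490·0.3297 = 0.1480 mg/L.
Second outfall: C = (165.2·0.1480 + 10.30·39.10)/175.5 = 2.434 mg/L.

2.43 mg/L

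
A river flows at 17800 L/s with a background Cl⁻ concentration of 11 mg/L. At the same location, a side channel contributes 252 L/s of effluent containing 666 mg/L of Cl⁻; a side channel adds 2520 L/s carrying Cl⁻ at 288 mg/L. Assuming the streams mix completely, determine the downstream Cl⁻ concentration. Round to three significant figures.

Flow-weighted average: C = (17800·11.00 + 252.0·666.0 + 2520·288.0) / 20570 = 1089000/20570 = 52.96 mg/L.

53.0 mg/L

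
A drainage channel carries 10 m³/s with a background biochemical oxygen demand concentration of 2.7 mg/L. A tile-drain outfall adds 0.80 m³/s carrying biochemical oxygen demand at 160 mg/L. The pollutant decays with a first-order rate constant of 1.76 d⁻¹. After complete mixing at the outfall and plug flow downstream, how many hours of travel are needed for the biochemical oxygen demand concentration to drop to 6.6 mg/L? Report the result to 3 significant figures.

10.6 h

Mass balance: C = (10.00·2.700 + 0.8000·160.0) / 10.80 = 155.0/10.80 = 14.35 mg/L.
14.35·exp(−k·t) = 6.6 → t = ln(14.35/6.6)/k = 38130 s = 10.59 h.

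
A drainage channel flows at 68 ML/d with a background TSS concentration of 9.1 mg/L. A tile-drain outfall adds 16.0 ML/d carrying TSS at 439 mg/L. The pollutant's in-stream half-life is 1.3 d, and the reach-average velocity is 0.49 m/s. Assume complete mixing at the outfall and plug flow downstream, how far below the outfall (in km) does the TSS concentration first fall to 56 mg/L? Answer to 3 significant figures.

38.5 km

After mixing, C = (68.00·9.100 + 16.00·439.0) / 84.00 = 7643/84.00 = 90.99 mg/L.
Half-life 1.3 d → k = ln 2 / 1.3 = 0.5332 d⁻¹.
Set 90.99·exp(−k·t) = 56 → t = ln(90.99/56)/k = 78650 s = 21.85 h.
Distance = v·t = 0.49·78650 = 38540 m = 38.54 km.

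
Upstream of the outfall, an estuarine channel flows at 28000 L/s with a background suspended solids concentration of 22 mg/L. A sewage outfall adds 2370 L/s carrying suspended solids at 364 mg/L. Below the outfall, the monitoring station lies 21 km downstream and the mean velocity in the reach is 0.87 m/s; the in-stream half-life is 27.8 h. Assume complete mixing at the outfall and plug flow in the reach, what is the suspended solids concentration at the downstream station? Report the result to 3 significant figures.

Conservation of mass: C = (28000·22.00 + 2370·364.0) / 30370 = 1479000/30370 = 48.69 mg/L.
Travel time t = 21·1000 / 0.87 = 24140 s = 6.705 h.
Half-life 27.8 h → k = ln 2 / 27.8 = 0.02493 h⁻¹ = 0.5984 d⁻¹.
First-order decay: C = 48.69·exp(−k·t) = 48.69·0.8460 = 41.19 mg/L.

41.2 mg/L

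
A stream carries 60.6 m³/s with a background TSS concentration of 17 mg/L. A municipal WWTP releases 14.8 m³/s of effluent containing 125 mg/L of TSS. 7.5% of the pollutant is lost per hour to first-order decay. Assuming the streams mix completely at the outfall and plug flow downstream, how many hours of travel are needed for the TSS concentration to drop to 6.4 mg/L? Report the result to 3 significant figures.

22.9 h

Conservation of mass: C = (60.60·17.00 + 14.80·125.0) / 75.40 = 2880/75.40 = 38.20 mg/L.
7.5%/h lost → k = −ln(1 − 0.075) = 0.07796 h⁻¹.
38.20·exp(−k·t) = 6.4 → t = ln(38.20/6.4)/k = 82490 s = 22.92 h.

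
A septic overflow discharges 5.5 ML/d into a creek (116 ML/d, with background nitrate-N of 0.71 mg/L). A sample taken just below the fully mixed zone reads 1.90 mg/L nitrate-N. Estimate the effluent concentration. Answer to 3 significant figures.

27.0 mg/L

Mass balance: 116.0·0.7100 + 5.500·Cₑ = 121.5·1.900
→ Cₑ = (121.5·1.900 − 116.0·0.7100) / 5.500 = 27.00 mg/L.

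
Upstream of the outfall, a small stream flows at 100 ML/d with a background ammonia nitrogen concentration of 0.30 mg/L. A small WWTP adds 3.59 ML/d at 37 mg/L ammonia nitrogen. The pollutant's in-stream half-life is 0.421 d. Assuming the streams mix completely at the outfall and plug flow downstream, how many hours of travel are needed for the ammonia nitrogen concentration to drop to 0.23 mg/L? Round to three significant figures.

28.0 h

After mixing, C = (100.0·0.3000 + 3.590·37.00) / 103.6 = 162.8/103.6 = 1.572 mg/L.
Half-life 0.421 d → k = ln 2 / 0.421 = 1.646 d⁻¹.
1.572·exp(−k·t) = 0.23 → t = ln(1.572/0.23)/k = 100900 s = 28.02 h.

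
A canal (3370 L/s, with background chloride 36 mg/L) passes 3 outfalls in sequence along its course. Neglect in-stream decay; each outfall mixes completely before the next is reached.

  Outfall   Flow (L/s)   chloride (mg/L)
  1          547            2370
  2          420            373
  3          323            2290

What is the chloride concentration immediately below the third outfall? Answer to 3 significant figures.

After outfall 1: Q = 3370 + 547.0 = 3917 L/s; C = (3370·36.00 + 547.0·2370)/3917 = 361.9 mg/L.
After outfall 2: Q = 3917 + 420.0 = 4337 L/s; C = (3917·361.9 + 420.0·373.0)/4337 = 363.0 mg/L.
After outfall 3: Q = 4337 + 323.0 = 4660 L/s; C = (4337·363.0 + 323.0·2290)/4660 = 496.6 mg/L.

497 mg/L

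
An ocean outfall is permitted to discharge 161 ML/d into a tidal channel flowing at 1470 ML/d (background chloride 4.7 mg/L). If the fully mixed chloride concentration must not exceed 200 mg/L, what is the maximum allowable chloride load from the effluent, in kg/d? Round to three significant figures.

Mass balance at the limit: 1470·4.700 + 161.0·Cₑ = 1631·200 → Cₑ = 1983 mg/L.
161.0 ML/d = 1.863 m³/s. Load = 1.863 m³/s × 1983 g/m³ × 86 400 s/d = 319300 kg/d.

319000 kg/d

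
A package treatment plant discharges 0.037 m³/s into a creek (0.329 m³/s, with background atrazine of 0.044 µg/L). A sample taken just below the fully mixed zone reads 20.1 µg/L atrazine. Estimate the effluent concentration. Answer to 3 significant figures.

Mass balance: 0.3290·0.04400 + 0.03700·Cₑ = 0.3660·20.10
→ Cₑ = (0.3660·20.10 − 0.3290·0.04400) / 0.03700 = 198.4 µg/L.

198 µg/L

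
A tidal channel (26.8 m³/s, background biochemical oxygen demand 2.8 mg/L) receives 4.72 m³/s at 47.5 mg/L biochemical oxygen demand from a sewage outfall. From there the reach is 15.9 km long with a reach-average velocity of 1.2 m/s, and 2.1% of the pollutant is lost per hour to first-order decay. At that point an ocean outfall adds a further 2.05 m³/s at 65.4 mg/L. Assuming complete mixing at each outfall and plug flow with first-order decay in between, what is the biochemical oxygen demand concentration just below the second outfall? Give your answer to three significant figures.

Mixed concentration C = ΣQC/ΣQ = (26.80·2.800 + 4.720·47.50) / 31.52 = 299.2/31.52 = 9.494 mg/L; combined flow 31.52 m³/s.
Travel time t = 15.9·1000 / 1.2 = 13250 s = 3.681 h.
2.1%/h lost → k = −ln(1 − 0.021) = 0.02122 h⁻¹.
After decay, C = 9.494 × e^(−kt) = 9.494 × 0.9249 = 8.780 mg/L.
At the second outfall, C = (31.52·8.780 + 2.050·65.40) / (31.52 + 2.050) = 12.24 mg/L.

12.2 mg/L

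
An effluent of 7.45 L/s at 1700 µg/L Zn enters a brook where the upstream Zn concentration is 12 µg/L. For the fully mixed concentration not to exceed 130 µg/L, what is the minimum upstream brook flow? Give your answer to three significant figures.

Set C_mix = 130: (Q·12.00 + 7.450·1700) / (Q + 7.450) = 130
→ Q = 7.450·(1700 − 130)/(130 − 12.00) = 99.12 L/s.

99.1 L/s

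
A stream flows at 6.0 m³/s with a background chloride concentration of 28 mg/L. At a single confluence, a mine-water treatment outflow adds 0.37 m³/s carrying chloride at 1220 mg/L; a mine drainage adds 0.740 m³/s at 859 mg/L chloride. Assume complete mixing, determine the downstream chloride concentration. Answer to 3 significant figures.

177 mg/L

After mixing, C = (6.000·28.00 + 0.3700·1220 + 0.7400·859.0) / 7.110 = 1255/7.110 = 176.5 mg/L.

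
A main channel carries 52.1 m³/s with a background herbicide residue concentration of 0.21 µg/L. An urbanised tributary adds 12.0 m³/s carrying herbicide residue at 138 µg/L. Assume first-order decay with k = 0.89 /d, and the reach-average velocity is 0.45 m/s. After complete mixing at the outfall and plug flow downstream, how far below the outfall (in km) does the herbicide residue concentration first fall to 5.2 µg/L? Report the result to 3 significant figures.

Mixed concentration C = ΣQC/ΣQ = (52.10·0.2100 + 12.00·138.0) / 64.10 = 1667/64.10 = 26.01 µg/L.
Set 26.01·exp(−k·t) = 5.2 → t = ln(26.01/5.2)/k = 156300 s = 43.41 h.
Distance = v·t = 0.45·156300 = 70320 m = 70.32 km.

70.3 km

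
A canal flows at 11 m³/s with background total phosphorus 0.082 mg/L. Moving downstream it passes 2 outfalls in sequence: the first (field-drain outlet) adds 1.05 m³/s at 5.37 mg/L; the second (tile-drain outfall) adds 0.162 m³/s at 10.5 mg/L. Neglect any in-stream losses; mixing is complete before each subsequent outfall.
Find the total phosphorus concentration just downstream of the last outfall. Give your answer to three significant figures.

Below outfall 1: Q → 12.05 m³/s, C = (11.00·0.08200 + 1.050·5.370)/12.05 = 0.5428 mg/L.
Below outfall 2: Q → 12.21 m³/s, C = (12.05·0.5428 + 0.1620·10.50)/12.21 = 0.6749 mg/L.

0.675 mg/L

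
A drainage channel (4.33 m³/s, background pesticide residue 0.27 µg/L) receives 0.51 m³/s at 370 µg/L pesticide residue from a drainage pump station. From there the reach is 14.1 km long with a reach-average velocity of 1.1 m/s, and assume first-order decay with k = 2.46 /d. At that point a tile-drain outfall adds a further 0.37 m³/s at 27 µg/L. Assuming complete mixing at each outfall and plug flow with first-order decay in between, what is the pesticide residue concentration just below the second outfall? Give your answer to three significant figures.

After mixing, C = (4.330·0.2700 + 0.5100·370.0) / 4.840 = 189.9/4.840 = 39.23 µg/L; combined flow 4.840 m³/s.
Travel time t = 14.1·1000 / 1.1 = 12820 s = 3.561 h.
First-order decay: C = 39.23·exp(−k·t) = 39.23·0.6942 = 27.23 µg/L.
Second outfall: C = (4.840·27.23 + 0.3700·27.00)/5.210 = 27.22 µg/L.

27.2 µg/L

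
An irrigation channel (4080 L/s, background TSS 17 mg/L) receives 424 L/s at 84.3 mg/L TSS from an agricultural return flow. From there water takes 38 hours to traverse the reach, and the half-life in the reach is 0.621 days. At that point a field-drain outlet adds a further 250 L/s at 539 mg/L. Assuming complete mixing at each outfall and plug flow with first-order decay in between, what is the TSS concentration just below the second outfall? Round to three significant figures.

Conservation of mass: C = (4080·17.00 + 424.0·84.30) / 4504 = 105100/4504 = 23.34 mg/L; combined flow 4504 L/s.
Half-life 0.621 d → k = ln 2 / 0.621 = 1.116 d⁻¹.
Decay over the reach: 23.34·exp(−kt) = 23.34·0.1708 = 3.986 mg/L.
At the second outfall, C = (4504·3.986 + 250.0·539.0) / (4504 + 250.0) = 32.12 mg/L.

32.1 mg/L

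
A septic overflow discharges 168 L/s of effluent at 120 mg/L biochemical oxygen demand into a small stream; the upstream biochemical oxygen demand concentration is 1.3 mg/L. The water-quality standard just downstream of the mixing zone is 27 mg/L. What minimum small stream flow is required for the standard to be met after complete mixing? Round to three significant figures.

608 L/s

Set C_mix = 27: (Q·1.300 + 168.0·120.0) / (Q + 168.0) = 27
→ Q = 168.0·(120.0 − 27)/(27 − 1.300) = 607.9 L/s.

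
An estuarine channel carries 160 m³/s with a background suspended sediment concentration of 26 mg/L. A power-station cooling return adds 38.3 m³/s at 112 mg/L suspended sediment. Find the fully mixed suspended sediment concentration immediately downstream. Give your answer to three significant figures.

42.6 mg/L

Mass balance: C = (160.0·26.00 + 38.30·112.0) / 198.3 = 8450/198.3 = 42.61 mg/L.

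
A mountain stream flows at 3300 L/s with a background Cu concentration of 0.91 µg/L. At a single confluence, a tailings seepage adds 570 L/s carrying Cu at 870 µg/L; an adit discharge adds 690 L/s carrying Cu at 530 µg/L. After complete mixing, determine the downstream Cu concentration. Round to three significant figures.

Flow-weighted average: C = (3300·0.9100 + 570.0·870.0 + 690.0·530.0) / 4560 = 864600/4560 = 189.6 µg/L.

190 µg/L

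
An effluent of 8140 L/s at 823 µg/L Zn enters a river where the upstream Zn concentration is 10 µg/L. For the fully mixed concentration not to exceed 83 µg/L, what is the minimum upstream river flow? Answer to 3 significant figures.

82500 L/s

Set C_mix = 83: (Q·10.00 + 8140·823.0) / (Q + 8140) = 83
→ Q = 8140·(823.0 − 83)/(83 − 10.00) = 82520 L/s.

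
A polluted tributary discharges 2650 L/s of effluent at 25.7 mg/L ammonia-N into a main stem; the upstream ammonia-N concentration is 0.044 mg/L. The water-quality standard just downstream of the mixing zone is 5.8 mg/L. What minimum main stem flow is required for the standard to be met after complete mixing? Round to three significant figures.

Set C_mix = 5.8: (Q·0.04400 + 2650·25.70) / (Q + 2650) = 5.8
→ Q = 2650·(25.70 − 5.8)/(5.8 − 0.04400) = 9162 L/s.

9160 L/s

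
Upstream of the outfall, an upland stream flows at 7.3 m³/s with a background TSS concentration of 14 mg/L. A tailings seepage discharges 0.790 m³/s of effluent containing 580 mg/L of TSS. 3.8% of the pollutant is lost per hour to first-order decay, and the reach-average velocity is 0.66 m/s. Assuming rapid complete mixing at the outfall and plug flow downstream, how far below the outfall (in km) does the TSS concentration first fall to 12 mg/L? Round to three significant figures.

108 km

Mixed concentration C = ΣQC/ΣQ = (7.300·14.00 + 0.7900·580.0) / 8.090 = 560.4/8.090 = 69.27 mg/L.
3.8%/h lost → k = −ln(1 − 0.038) = 0.03874 h⁻¹.
Set 69.27·exp(−k·t) = 12 → t = ln(69.27/12)/k = 162900 s = 45.25 h.
Distance = v·t = 0.66·162900 = 107500 m = 107.5 km.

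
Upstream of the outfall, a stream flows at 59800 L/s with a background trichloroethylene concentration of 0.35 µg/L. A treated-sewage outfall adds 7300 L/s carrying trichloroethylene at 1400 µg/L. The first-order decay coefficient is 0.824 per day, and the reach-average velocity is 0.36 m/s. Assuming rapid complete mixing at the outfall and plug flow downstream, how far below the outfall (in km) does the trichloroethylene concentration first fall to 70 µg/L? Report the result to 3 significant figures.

29.4 km

Mixed concentration C = ΣQC/ΣQ = (59800·0.3500 + 7300·1400) / 67100 = 10240000/67100 = 152.6 µg/L.
Set 152.6·exp(−k·t) = 70 → t = ln(152.6/70)/k = 81730 s = 22.70 h.
Distance = v·t = 0.36·81730 = 29420 m = 29.42 km.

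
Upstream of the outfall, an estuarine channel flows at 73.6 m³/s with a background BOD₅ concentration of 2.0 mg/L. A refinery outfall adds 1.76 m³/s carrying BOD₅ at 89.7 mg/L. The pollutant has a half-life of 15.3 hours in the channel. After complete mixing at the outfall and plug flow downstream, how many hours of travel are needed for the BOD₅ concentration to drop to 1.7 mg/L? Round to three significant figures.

Mixed concentration C = ΣQC/ΣQ = (73.60·2.000 + 1.760·89.70) / 75.36 = 305.1/75.36 = 4.048 mg/L.
Half-life 15.3 h → k = ln 2 / 15.3 = 0.04530 h⁻¹ = 1.087 d⁻¹.
4.048·exp(−k·t) = 1.7 → t = ln(4.048/1.7)/k = 68950 s = 19.15 h.

19.2 h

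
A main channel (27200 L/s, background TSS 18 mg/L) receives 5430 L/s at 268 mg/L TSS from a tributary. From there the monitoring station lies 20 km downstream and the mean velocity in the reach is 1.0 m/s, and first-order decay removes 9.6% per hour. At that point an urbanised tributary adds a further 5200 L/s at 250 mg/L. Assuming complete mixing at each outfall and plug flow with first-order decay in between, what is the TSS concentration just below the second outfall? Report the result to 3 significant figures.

63.7 mg/L

Mixed concentration C = ΣQC/ΣQ = (27200·18.00 + 5430·268.0) / 32630 = 1945000/32630 = 59.60 mg/L; combined flow 32630 L/s.
Travel time t = 20·1000 / 1.0 = 20000 s = 5.556 h.
9.6%/h lost → k = −ln(1 − 0.096) = 0.1009 h⁻¹.
Decay over the reach: 59.60·exp(−kt) = 59.60·0.5708 = 34.02 mg/L.
At the second outfall, C = (32630·34.02 + 5200·250.0) / (32630 + 5200) = 63.71 mg/L.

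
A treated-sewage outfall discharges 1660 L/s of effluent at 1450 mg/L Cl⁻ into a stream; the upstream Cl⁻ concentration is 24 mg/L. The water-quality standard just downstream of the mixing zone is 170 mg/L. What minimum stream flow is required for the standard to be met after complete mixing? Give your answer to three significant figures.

Set C_mix = 170: (Q·24.00 + 1660·1450) / (Q + 1660) = 170
→ Q = 1660·(1450 − 170)/(170 − 24.00) = 14550 L/s.

14600 L/s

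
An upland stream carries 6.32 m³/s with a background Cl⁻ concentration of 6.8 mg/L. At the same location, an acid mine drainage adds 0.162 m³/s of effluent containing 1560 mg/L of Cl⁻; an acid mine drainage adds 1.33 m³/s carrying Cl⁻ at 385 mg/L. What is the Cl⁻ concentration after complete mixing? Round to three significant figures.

Mixed concentration C = ΣQC/ΣQ = (6.320·6.800 + 0.1620·1560 + 1.330·385.0) / 7.812 = 807.7/7.812 = 103.4 mg/L.

103 mg/L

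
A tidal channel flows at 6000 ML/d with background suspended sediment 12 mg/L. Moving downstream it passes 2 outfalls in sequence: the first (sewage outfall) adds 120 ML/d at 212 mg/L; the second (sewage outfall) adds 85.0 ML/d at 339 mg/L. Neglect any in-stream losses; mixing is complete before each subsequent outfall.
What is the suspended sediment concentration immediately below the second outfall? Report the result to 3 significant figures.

Outfall 1: combined Q = 6120 ML/d; C = (6000·12.00 + 120.0·212.0)/6120 = 15.92 mg/L.
Outfall 2: combined Q = 6205 ML/d; C = (6120·15.92 + 85.00·339.0)/6205 = 20.35 mg/L.

20.3 mg/L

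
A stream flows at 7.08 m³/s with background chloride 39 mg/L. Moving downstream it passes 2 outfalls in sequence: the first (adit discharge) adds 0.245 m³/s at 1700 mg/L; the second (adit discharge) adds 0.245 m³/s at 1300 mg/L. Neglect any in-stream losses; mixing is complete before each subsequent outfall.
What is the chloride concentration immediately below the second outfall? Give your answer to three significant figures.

134 mg/L

Outfall 1: combined Q = 7.325 m³/s; C = (7.080·39.00 + 0.2450·1700)/7.325 = 94.56 mg/L.
Outfall 2: combined Q = 7.570 m³/s; C = (7.325·94.56 + 0.2450·1300)/7.570 = 133.6 mg/L.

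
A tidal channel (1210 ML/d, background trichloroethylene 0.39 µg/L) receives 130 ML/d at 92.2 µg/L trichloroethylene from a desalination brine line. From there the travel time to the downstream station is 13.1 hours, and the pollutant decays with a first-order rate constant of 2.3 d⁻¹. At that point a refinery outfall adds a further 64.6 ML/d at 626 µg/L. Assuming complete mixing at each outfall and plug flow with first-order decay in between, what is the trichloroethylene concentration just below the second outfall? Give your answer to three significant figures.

Flow-weighted average: C = (1210·0.3900 + 130.0·92.20) / 1340 = 12460/1340 = 9.297 µg/L; combined flow 1340 ML/d.
Decay over the reach: 9.297·exp(−kt) = 9.297·0.2850 = 2.649 µg/L.
Second outfall: C = (1340·2.649 + 64.60·626.0)/1405 = 31.32 µg/L.

31.3 µg/L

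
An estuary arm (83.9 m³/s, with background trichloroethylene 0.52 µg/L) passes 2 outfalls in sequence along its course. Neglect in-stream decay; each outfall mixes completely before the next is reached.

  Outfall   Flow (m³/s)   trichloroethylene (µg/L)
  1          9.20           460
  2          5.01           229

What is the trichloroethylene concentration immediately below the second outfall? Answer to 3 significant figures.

Outfall 1: combined Q = 93.10 m³/s; C = (83.90·0.5200 + 9.200·460.0)/93.10 = 45.93 µg/L.
Outfall 2: combined Q = 98.11 m³/s; C = (93.10·45.93 + 5.010·229.0)/98.11 = 55.27 µg/L.

55.3 µg/L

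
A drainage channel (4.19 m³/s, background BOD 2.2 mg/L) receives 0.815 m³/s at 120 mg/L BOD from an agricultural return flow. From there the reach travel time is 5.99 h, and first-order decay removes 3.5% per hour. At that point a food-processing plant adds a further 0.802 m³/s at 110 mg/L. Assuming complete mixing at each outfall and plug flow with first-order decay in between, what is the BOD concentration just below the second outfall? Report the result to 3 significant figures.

30.1 mg/L

After mixing, C = (4.190·2.200 + 0.8150·120.0) / 5.005 = 107.0/5.005 = 21.38 mg/L; combined flow 5.005 m³/s.
3.5%/h lost → k = −ln(1 − 0.035) = 0.03563 h⁻¹.
After decay, C = 21.38 × e^(−kt) = 21.38 × 0.8078 = 17.27 mg/L.
Second outfall: C = (5.005·17.27 + 0.8020·110.0)/5.807 = 30.08 mg/L.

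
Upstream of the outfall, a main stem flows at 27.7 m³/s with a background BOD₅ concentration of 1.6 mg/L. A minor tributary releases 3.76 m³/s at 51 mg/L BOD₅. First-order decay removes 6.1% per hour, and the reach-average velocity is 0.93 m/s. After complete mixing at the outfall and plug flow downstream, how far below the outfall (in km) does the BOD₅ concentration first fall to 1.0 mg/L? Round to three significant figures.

After mixing, C = (27.70·1.600 + 3.760·51.00) / 31.46 = 236.1/31.46 = 7.504 mg/L.
6.1%/h lost → k = −ln(1 − 0.061) = 0.06294 h⁻¹.
Set 7.504·exp(−k·t) = 1.0 → t = ln(7.504/1.0)/k = 115300 s = 32.02 h.
Distance = v·t = 0.93·115300 = 107200 m = 107.2 km.

107 km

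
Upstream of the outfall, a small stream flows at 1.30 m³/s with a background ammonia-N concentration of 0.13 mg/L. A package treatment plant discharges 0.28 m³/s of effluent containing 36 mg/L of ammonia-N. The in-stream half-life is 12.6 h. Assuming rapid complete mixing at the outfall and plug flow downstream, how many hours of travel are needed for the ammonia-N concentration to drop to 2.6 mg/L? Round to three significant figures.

16.6 h

Mixed concentration C = ΣQC/ΣQ = (1.300·0.1300 + 0.2800·36.00) / 1.580 = 10.25/1.580 = 6.487 mg/L.
Half-life 12.6 h → k = ln 2 / 12.6 = 0.05501 h⁻¹ = 1.320 d⁻¹.
6.487·exp(−k·t) = 2.6 → t = ln(6.487/2.6)/k = 59830 s = 16.62 h.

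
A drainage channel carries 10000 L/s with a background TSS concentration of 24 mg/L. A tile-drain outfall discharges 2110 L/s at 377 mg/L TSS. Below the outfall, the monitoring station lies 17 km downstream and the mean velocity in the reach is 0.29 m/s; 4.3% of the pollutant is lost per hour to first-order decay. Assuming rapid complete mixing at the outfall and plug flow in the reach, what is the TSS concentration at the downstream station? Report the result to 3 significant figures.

41.8 mg/L

Mass balance: C = (10000·24.00 + 2110·377.0) / 12110 = 1035000/12110 = 85.51 mg/L.
Travel time t = 17·1000 / 0.29 = 58620 s = 16.28 h.
4.3%/h lost → k = −ln(1 − 0.043) = 0.04395 h⁻¹.
Applying C = C₀e^(−kt): 85.51 × 0.4889 = 41.80 mg/L.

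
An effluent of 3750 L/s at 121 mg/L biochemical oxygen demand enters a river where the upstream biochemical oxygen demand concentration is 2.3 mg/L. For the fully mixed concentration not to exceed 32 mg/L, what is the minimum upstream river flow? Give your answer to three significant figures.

11200 L/s

Set C_mix = 32: (Q·2.300 + 3750·121.0) / (Q + 3750) = 32
→ Q = 3750·(121.0 − 32)/(32 − 2.300) = 11240 L/s.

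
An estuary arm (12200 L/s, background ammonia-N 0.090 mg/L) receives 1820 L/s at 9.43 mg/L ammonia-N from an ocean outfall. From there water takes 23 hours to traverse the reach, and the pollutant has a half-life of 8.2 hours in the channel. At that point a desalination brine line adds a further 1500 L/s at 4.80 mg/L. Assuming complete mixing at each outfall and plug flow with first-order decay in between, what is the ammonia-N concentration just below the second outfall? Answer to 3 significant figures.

Mixed concentration C = ΣQC/ΣQ = (12200·0.09000 + 1820·9.430) / 14020 = 18260/14020 = 1.302 mg/L; combined flow 14020 L/s.
Half-life 8.2 h → k = ln 2 / 8.2 = 0.08453 h⁻¹ = 2.029 d⁻¹.
After decay, C = 1.302 × e^(−kt) = 1.302 × 0.1431 = 0.1864 mg/L.
At the second outfall, C = (14020·0.1864 + 1500·4.800) / (14020 + 1500) = 0.6323 mg/L.

0.632 mg/L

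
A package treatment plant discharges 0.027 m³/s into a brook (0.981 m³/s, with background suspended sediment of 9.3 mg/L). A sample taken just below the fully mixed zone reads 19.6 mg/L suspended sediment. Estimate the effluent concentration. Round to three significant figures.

394 mg/L

Mass balance: 0.9810·9.300 + 0.02700·Cₑ = 1.008·19.60
→ Cₑ = (1.008·19.60 − 0.9810·9.300) / 0.02700 = 393.8 mg/L.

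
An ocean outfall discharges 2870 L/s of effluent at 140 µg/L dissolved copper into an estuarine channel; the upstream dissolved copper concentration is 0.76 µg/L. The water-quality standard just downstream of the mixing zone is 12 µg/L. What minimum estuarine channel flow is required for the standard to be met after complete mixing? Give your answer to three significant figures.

32700 L/s

Set C_mix = 12: (Q·0.7600 + 2870·140.0) / (Q + 2870) = 12
→ Q = 2870·(140.0 − 12)/(12 − 0.7600) = 32680 L/s.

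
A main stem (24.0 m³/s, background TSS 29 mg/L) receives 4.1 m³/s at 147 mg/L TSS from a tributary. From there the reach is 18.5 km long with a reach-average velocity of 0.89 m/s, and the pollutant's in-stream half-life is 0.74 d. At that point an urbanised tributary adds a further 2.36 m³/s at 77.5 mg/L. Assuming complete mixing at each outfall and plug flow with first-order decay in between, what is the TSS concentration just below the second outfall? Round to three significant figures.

40.0 mg/L

Mass balance: C = (24.00·29.00 + 4.100·147.0) / 28.10 = 1299/28.10 = 46.22 mg/L; combined flow 28.10 m³/s.
Travel time t = 18.5·1000 / 0.89 = 20790 s = 5.774 h.
Half-life 0.74 d → k = ln 2 / 0.74 = 0.9367 d⁻¹.
Applying C = C₀e^(−kt): 46.22 × 0.7982 = 36.89 mg/L.
At the second outfall, C = (28.10·36.89 + 2.360·77.50) / (28.10 + 2.360) = 40.04 mg/L.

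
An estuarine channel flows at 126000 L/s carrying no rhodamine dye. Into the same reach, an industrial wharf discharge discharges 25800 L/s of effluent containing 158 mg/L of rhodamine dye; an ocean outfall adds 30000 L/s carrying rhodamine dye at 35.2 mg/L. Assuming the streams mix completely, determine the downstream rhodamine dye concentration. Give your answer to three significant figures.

28.2 mg/L

Mixed concentration C = ΣQC/ΣQ = (126000·0 + 25800·158.0 + 30000·35.20) / 181800 = 5132000/181800 = 28.23 mg/L.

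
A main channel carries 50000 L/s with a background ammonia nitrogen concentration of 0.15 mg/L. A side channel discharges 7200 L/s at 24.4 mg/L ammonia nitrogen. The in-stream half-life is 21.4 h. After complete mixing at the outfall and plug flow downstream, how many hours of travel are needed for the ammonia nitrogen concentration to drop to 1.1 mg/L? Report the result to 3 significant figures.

Mixed concentration C = ΣQC/ΣQ = (50000·0.1500 + 7200·24.40) / 57200 = 183200/57200 = 3.202 mg/L.
Half-life 21.4 h → k = ln 2 / 21.4 = 0.03239 h⁻¹ = 0.7774 d⁻¹.
3.202·exp(−k·t) = 1.1 → t = ln(3.202/1.1)/k = 118800 s = 32.99 h.

33.0 h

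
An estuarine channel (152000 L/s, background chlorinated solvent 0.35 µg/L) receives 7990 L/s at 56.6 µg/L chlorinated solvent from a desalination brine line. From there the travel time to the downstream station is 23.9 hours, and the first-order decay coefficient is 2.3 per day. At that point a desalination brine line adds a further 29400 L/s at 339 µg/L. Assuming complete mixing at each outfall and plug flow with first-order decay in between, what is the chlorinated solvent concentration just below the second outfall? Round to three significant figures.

Conservation of mass: C = (152000·0.3500 + 7990·56.60) / 160000 = 505400/160000 = 3.159 µg/L; combined flow 160000 L/s.
After decay, C = 3.159 × e^(−kt) = 3.159 × 0.1012 = 0.3198 µg/L.
At the second outfall, C = (160000·0.3198 + 29400·339.0) / (160000 + 29400) = 52.89 µg/L.

52.9 µg/L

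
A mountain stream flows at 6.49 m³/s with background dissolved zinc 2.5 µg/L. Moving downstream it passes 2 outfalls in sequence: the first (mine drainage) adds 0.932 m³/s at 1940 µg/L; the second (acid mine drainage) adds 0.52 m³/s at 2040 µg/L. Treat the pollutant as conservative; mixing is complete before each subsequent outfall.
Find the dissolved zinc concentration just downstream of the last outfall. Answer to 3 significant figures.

363 µg/L

Below outfall 1: Q → 7.422 m³/s, C = (6.490·2.500 + 0.9320·1940)/7.422 = 245.8 µg/L.
Below outfall 2: Q → 7.942 m³/s, C = (7.422·245.8 + 0.5200·2040)/7.942 = 363.3 µg/L.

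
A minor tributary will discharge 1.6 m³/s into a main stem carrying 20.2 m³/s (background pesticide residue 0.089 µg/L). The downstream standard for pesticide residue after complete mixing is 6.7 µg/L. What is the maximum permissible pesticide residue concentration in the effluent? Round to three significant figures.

90.2 µg/L

At the limit, (Qr·Cr + Qe·Cₑ)/(Qr + Qe) = 6.7:
Cₑ = (21.80·6.7 − 20.20·0.08900) / 1.600 = 90.16 µg/L.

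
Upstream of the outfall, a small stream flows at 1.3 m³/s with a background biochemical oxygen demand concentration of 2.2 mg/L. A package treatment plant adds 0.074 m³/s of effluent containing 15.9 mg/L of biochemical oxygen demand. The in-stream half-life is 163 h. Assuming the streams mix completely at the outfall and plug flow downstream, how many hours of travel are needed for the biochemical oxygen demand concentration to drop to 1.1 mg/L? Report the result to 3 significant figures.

Conservation of mass: C = (1.300·2.200 + 0.07400·15.90) / 1.374 = 4.037/1.374 = 2.938 mg/L.
Half-life 163 h → k = ln 2 / 163 = 0.004252 h⁻¹ = 0.1021 d⁻¹.
2.938·exp(−k·t) = 1.1 → t = ln(2.938/1.1)/k = 831600 s = 231.0 h.

231 h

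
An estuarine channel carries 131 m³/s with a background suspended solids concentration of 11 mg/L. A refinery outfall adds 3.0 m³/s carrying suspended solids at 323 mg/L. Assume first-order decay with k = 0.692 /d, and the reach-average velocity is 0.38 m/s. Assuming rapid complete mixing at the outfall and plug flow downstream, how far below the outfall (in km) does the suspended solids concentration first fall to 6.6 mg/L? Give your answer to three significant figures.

47.6 km

Flow-weighted average: C = (131.0·11.00 + 3.000·323.0) / 134.0 = 2410/134.0 = 17.99 mg/L.
Set 17.99·exp(−k·t) = 6.6 → t = ln(17.99/6.6)/k = 125200 s = 34.77 h.
Distance = v·t = 0.38·125200 = 47560 m = 47.56 km.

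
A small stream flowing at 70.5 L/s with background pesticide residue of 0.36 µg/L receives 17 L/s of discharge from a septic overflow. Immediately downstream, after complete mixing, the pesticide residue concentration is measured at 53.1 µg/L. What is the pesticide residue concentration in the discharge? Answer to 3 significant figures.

Mass balance: 70.50·0.3600 + 17.00·Cₑ = 87.50·53.10
→ Cₑ = (87.50·53.10 − 70.50·0.3600) / 17.00 = 271.8 µg/L.

272 µg/L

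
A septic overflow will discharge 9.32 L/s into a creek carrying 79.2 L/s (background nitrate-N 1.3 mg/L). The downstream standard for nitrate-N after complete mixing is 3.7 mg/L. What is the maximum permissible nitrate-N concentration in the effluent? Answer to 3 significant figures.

24.1 mg/L

At the limit, (Qr·Cr + Qe·Cₑ)/(Qr + Qe) = 3.7:
Cₑ = (88.52·3.7 − 79.20·1.300) / 9.320 = 24.09 mg/L.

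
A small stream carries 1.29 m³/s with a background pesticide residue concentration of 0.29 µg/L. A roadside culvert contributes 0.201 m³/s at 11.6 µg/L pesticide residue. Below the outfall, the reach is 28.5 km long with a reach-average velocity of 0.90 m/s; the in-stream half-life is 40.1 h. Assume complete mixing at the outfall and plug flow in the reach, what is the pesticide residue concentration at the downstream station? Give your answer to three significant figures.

1.56 µg/L

After mixing, C = (1.290·0.2900 + 0.2010·11.60) / 1.491 = 2.706/1.491 = 1.815 µg/L.
Travel time t = 28.5·1000 / 0.90 = 31670 s = 8.796 h.
Half-life 40.1 h → k = ln 2 / 40.1 = 0.01729 h⁻¹ = 0.4149 d⁻¹.
After decay, C = 1.815 × e^(−kt) = 1.815 × 0.8589 = 1.559 µg/L.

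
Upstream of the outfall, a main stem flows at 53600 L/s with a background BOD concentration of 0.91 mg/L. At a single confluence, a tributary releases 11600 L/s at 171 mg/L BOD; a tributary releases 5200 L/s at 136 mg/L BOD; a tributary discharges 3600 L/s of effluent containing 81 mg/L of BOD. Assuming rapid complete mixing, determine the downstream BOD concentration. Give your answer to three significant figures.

41.0 mg/L

Mixed concentration C = ΣQC/ΣQ = (53600·0.9100 + 11600·171.0 + 5200·136.0 + 3600·81.00) / 74000 = 3031000/74000 = 40.96 mg/L.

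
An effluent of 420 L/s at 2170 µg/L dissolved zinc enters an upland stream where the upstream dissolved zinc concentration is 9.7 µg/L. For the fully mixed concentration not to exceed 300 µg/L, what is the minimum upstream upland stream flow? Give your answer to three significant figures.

Set C_mix = 300: (Q·9.700 + 420.0·2170) / (Q + 420.0) = 300
→ Q = 420.0·(2170 − 300)/(300 − 9.700) = 2705 L/s.

2710 L/s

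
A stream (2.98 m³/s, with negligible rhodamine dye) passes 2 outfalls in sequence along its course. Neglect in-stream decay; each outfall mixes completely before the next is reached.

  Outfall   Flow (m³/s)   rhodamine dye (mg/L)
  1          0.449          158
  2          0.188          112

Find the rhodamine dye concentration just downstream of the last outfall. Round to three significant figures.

25.4 mg/L

After outfall 1: Q = 2.980 + 0.4490 = 3.429 m³/s; C = (2.980·0 + 0.4490·158.0)/3.429 = 20.69 mg/L.
After outfall 2: Q = 3.429 + 0.1880 = 3.617 m³/s; C = (3.429·20.69 + 0.1880·112.0)/3.617 = 25.43 mg/L.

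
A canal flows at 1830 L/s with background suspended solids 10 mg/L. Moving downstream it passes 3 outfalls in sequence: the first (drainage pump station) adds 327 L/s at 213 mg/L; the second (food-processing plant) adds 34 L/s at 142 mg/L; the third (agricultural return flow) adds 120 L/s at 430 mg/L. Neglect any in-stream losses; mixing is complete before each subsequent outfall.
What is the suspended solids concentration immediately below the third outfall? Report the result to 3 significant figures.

62.5 mg/L

After outfall 1: Q = 1830 + 327.0 = 2157 L/s; C = (1830·10.00 + 327.0·213.0)/2157 = 40.77 mg/L.
After outfall 2: Q = 2157 + 34.00 = 2191 L/s; C = (2157·40.77 + 34.00·142.0)/2191 = 42.35 mg/L.
After outfall 3: Q = 2191 + 120.0 = 2311 L/s; C = (2191·42.35 + 120.0·430.0)/2311 = 62.47 mg/L.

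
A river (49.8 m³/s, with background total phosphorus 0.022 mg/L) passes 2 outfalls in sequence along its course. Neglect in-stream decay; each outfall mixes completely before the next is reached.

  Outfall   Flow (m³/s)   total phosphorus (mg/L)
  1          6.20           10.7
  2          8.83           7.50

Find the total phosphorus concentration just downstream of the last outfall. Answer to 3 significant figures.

Outfall 1: combined Q = 56.00 m³/s; C = (49.80·0.02200 + 6.200·10.70)/56.00 = 1.204 mg/L.
Outfall 2: combined Q = 64.83 m³/s; C = (56.00·1.204 + 8.830·7.500)/64.83 = 2.062 mg/L.

2.06 mg/L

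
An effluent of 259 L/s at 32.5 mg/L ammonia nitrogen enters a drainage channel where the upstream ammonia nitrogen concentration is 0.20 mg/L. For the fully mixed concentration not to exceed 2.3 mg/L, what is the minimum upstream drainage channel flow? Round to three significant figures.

3720 L/s

Set C_mix = 2.3: (Q·0.2000 + 259.0·32.50) / (Q + 259.0) = 2.3
→ Q = 259.0·(32.50 − 2.3)/(2.3 − 0.2000) = 3725 L/s.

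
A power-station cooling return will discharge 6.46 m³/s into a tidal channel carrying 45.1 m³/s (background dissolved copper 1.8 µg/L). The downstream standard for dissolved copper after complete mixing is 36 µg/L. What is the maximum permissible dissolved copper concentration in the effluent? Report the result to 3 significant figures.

At the limit, (Qr·Cr + Qe·Cₑ)/(Qr + Qe) = 36:
Cₑ = (51.56·36 − 45.10·1.800) / 6.460 = 274.8 µg/L.

275 µg/L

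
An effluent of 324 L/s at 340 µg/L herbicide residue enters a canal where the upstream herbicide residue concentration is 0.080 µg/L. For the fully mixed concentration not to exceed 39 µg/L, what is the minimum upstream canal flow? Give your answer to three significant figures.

Set C_mix = 39: (Q·0.08000 + 324.0·340.0) / (Q + 324.0) = 39
→ Q = 324.0·(340.0 − 39)/(39 − 0.08000) = 2506 L/s.

2510 L/s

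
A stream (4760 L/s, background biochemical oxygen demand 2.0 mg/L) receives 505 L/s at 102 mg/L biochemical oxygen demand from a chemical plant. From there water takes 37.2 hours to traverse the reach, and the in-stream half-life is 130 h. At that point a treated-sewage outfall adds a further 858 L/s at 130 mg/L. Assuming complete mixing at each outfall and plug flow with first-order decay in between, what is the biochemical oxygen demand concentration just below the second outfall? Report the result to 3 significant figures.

After mixing, C = (4760·2.000 + 505.0·102.0) / 5265 = 61030/5265 = 11.59 mg/L; combined flow 5265 L/s.
Half-life 130 h → k = ln 2 / 130 = 0.005332 h⁻¹ = 0.1280 d⁻¹.
First-order decay: C = 11.59·exp(−k·t) = 11.59·0.8201 = 9.506 mg/L.
Second outfall: C = (5265·9.506 + 858.0·130.0)/6123 = 26.39 mg/L.

26.4 mg/L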